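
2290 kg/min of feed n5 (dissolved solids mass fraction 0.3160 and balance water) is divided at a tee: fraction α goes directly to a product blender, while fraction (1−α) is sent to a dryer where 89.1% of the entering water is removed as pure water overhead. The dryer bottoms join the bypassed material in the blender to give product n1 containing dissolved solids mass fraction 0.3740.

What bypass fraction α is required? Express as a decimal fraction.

All 2290×0.316 = 723.64 kg/min of dissolved solids reaches n1, so n1 = 723.64/0.374 = 1934.9 kg/min and vapour = 355.13 kg/min.
The evaporator receives (1−α)·2290 of feed at 0.684 water and removes 0.891 of that water:
0.891×0.684×(1−α)×2290 = 355.13
(1−α) = 355.13/1395.6 = 0.2545;  α = 0.7455.

0.746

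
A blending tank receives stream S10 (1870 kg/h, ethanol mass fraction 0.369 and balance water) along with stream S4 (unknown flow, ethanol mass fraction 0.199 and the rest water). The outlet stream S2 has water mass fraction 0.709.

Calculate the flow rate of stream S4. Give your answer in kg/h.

1585 kg/h

Let S4 be the unknown flow. Total out = 1870 + S4.
water balance: 1180 + 0.801·S4 = 0.709·(1870 + S4)
(0.801 − 0.709)·S4 = 0.709×1870 − 1180 = 145.86
S4 = 145.86 / 0.092 = 1585.4 kg/h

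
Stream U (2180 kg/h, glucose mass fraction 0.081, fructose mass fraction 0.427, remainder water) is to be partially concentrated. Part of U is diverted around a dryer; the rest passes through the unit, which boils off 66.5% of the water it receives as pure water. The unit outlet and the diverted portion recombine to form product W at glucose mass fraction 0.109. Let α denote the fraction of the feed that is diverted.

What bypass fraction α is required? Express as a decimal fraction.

All 2180×0.081 = 176.58 kg/h of glucose reaches W, so W = 176.58/0.109 = 1620 kg/h and vapour = 560 kg/h.
The evaporator receives (1−α)·2180 of feed at 0.492 water and removes 0.665 of that water:
0.665×0.492×(1−α)×2180 = 560
(1−α) = 560/713.25 = 0.7851;  α = 0.2149.

0.215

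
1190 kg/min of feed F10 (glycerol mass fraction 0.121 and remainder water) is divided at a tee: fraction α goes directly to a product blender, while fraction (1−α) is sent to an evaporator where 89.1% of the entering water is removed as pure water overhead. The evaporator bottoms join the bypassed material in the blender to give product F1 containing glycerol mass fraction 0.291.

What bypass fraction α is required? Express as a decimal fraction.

0.254

All 1190×0.121 = 143.99 kg/min of glycerol reaches F1, so F1 = 143.99/0.291 = 494.81 kg/min and vapour = 695.19 kg/min.
The evaporator receives (1−α)·1190 of feed at 0.879 water and removes 0.891 of that water:
0.891×0.879×(1−α)×1190 = 695.19
(1−α) = 695.19/931.99 = 0.7459;  α = 0.2541.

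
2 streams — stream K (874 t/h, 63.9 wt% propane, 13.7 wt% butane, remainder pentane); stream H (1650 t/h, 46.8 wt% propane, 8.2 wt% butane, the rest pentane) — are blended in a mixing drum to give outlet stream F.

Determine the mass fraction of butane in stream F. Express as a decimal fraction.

0.101

Total flow out = 874 + 1650 = 2524 t/h.
butane in = 874×0.137 + 1650×0.082 = 255.04 t/h.
butane mass fraction in F = 255.04/2524 = 0.101.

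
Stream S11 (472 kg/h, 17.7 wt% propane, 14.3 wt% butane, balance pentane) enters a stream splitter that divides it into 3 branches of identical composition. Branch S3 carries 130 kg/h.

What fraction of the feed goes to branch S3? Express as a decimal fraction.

Fraction to S3 = 130/472 = 0.2754.

0.275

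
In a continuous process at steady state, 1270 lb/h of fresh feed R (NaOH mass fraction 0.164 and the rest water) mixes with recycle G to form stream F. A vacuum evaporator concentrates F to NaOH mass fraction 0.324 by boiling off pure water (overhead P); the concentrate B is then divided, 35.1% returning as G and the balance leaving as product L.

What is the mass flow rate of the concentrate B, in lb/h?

Overall NaOH balance (none leaves overhead): NaOH in fresh feed = NaOH in product, i.e. 1270×0.164 = (1−0.351)·B·0.324.
B = 208.28/(0.324×0.649) = 990.51 lb/h.

990.5 lb/h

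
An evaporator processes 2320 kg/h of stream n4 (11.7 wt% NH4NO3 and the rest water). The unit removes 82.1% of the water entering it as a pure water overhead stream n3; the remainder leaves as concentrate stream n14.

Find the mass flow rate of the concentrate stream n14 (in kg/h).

water entering = 2320×0.883 = 2048.6 kg/h; overhead removed = 0.821×2048.6 = 1681.9 kg/h.
Concentrate = 2320 − 1681.9 = 638.13 kg/h.

638.1 kg/h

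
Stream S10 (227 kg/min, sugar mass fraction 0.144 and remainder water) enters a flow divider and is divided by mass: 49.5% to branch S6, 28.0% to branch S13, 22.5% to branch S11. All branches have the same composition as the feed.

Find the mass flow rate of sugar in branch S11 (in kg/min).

7.355 kg/min

Branch S11 total = 0.225×227 = 51.075 kg/min.
sugar in S11 = 0.144×51.075 = 7.3548 kg/min.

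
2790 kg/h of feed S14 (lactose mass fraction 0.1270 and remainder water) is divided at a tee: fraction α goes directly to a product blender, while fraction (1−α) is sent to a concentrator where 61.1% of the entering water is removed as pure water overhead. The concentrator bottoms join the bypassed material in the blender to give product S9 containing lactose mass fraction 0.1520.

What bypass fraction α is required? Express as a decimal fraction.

All 2790×0.127 = 354.33 kg/h of lactose reaches S9, so S9 = 354.33/0.152 = 2331.1 kg/h and vapour = 458.88 kg/h.
The evaporator receives (1−α)·2790 of feed at 0.873 water and removes 0.611 of that water:
0.611×0.873×(1−α)×2790 = 458.88
(1−α) = 458.88/1488.2 = 0.3083;  α = 0.6917.

0.692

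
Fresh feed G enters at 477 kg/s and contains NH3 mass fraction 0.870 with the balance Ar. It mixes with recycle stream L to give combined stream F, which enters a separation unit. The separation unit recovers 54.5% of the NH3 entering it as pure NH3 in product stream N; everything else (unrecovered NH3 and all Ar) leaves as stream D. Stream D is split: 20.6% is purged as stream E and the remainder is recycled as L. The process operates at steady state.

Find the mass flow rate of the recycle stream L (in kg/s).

Ar enters only via G and leaves only via the purge: 477×0.130 = 0.206×(Ar in D), and the separation unit passes all Ar, so Ar in F = Ar in D = 301.02 kg/s.
NH3 in F: m_A = 477×0.870 + (1−0.206)·(1−0.545)·m_A, so m_A = 414.99/0.6387 = 649.71 kg/s.
D = (1−0.545)×649.71 + 301.02 = 596.64 kg/s.
Recycle L = (1−0.206)×596.64 = 473.73 kg/s.

473.7 kg/s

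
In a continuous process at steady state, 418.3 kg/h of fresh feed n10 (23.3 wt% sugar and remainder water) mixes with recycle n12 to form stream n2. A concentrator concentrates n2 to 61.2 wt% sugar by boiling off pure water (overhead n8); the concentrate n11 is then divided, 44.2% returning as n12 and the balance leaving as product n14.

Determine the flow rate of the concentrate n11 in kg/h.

Overall sugar balance (none leaves overhead): sugar in fresh feed = sugar in product, i.e. 418.3×0.233 = (1−0.442)·n11·0.612.
n11 = 97.464/(0.612×0.558) = 285.4 kg/h.

285.4 kg/h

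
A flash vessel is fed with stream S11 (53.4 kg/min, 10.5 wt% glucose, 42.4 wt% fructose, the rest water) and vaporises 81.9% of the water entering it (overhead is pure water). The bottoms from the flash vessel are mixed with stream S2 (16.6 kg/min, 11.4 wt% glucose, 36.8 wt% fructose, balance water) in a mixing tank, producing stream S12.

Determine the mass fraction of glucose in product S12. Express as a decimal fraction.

0.152

Vapour removed = 0.819×0.471×53.4 = 20.599 kg/min; concentrate = 32.801 kg/min.
glucose reaching the mixer = 5.607 (from concentrate) + 16.6×0.114 = 7.4994 kg/min.
Product flow = 32.801 + 16.6 = 49.401 kg/min; glucose fraction = 0.152.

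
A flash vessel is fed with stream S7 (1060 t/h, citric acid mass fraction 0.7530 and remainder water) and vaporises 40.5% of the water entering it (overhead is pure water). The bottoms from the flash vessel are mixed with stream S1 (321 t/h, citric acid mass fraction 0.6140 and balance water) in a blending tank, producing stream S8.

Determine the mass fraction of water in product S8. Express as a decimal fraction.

Vapour removed = 0.405×0.247×1060 = 106.04 t/h; concentrate = 953.96 t/h.
water reaching the mixer = 155.78 (from concentrate) + 321×0.386 = 279.69 t/h.
Product flow = 953.96 + 321 = 1275 t/h; water fraction = 0.2194.

0.2194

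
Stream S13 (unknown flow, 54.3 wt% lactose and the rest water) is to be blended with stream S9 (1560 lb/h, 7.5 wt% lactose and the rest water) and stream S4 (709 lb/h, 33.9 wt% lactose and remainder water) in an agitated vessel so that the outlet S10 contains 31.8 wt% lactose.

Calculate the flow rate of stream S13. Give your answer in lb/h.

Let S13 be the unknown flow. Total out = 2269 + S13.
lactose balance: 357.35 + 0.543·S13 = 0.318·(2269 + S13)
(0.543 − 0.318)·S13 = 0.318×2269 − 357.35 = 364.19
S13 = 364.19 / 0.225 = 1618.6 lb/h

1619 lb/h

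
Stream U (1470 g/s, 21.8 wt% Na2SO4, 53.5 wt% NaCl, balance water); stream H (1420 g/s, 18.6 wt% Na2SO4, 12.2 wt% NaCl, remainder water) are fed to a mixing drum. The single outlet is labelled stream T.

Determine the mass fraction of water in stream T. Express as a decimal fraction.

Total flow out = 1470 + 1420 = 2890 g/s.
water in = 1470×0.247 + 1420×0.692 = 1345.7 g/s.
water mass fraction in T = 1345.7/2890 = 0.466.

0.466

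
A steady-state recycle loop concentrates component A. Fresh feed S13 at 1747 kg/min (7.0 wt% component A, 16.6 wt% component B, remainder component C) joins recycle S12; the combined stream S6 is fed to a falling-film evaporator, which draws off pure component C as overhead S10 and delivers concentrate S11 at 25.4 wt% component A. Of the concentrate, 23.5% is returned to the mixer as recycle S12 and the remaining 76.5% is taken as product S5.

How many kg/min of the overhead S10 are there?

Overall component A balance (none leaves overhead): component A in fresh feed = component A in product, i.e. 1747×0.070 = (1−0.235)·S11·0.254.
S11 = 122.29/(0.254×0.765) = 629.36 kg/min.
Recycle S12 = 0.235×629.36 = 147.9 kg/min.
Combined feed S6 = 1747 + 147.9 = 1894.9 kg/min.
Overhead S10 = S6 − S11 = 1894.9 − 629.36 = 1265.5 kg/min.

1266 kg/min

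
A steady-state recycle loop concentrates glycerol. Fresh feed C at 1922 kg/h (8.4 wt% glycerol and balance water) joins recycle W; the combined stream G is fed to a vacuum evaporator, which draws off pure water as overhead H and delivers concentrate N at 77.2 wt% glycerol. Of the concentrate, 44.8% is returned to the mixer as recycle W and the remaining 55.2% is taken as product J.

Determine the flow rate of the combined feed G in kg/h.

Overall glycerol balance (none leaves overhead): glycerol in fresh feed = glycerol in product, i.e. 1922×0.084 = (1−0.448)·N·0.772.
N = 161.45/(0.772×0.552) = 378.86 kg/h.
Recycle W = 0.448×378.86 = 169.73 kg/h.
Combined feed G = 1922 + 169.73 = 2091.7 kg/h.

2092 kg/h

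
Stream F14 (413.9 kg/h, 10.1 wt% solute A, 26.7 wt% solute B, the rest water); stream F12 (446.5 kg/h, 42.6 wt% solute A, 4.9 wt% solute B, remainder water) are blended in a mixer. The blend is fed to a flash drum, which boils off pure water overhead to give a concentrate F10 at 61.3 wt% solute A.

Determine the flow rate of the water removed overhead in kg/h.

solute A entering = 413.9×0.101 + 446.5×0.426 = 232.01 kg/h.
All solute A reports to F10, so F10 = 232.01/0.613 = 378.49 kg/h.
Total feed = 860.4 kg/h; overhead = 860.4 − 378.49 = 481.91 kg/h.

481.9 kg/h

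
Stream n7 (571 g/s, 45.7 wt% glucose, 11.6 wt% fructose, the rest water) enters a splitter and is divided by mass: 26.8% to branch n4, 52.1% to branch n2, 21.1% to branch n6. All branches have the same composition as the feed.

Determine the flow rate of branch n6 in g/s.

120.5 g/s

Branch n6 flow = 0.211×571 = 120.48 g/s.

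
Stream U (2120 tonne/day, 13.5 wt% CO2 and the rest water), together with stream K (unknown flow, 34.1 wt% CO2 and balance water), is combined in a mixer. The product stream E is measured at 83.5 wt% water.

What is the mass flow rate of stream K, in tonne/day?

361.4 tonne/day

Let K be the unknown flow. Total out = 2120 + K.
water balance: 1833.8 + 0.659·K = 0.835·(2120 + K)
(0.659 − 0.835)·K = 0.835×2120 − 1833.8 = -63.6
K = -63.6 / -0.176 = 361.36 tonne/day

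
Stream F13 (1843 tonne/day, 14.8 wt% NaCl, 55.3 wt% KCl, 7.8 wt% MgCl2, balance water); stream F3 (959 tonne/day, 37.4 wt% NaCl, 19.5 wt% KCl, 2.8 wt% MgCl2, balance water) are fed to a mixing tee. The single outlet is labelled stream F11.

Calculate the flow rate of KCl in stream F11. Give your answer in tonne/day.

KCl out = KCl in = 1843×0.553 + 959×0.195 = 1206.2 tonne/day.

1206 tonne/day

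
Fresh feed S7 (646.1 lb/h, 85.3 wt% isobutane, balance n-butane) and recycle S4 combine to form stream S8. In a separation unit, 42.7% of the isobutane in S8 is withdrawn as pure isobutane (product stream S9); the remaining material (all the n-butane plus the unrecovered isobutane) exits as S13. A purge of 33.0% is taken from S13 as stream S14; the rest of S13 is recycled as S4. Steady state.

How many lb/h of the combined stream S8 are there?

1182 lb/h

n-butane enters only via S7 and leaves only via the purge: 646.1×0.147 = 0.330×(n-butane in S13), and the separation unit passes all n-butane, so n-butane in S8 = n-butane in S13 = 287.81 lb/h.
isobutane in S8: m_A = 646.1×0.853 + (1−0.330)·(1−0.427)·m_A, so m_A = 551.12/0.6161 = 894.55 lb/h.
S8 = 894.55 + 287.81 = 1182.4 lb/h.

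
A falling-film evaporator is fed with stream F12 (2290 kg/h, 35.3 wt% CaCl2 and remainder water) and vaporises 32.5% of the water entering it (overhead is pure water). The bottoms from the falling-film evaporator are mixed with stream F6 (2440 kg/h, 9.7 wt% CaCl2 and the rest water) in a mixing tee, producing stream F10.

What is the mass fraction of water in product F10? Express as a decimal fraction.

0.7540

Vapour removed = 0.325×0.647×2290 = 481.53 kg/h; concentrate = 1808.5 kg/h.
water reaching the mixer = 1000.1 (from concentrate) + 2440×0.903 = 3203.4 kg/h.
Product flow = 1808.5 + 2440 = 4248.5 kg/h; water fraction = 0.7540.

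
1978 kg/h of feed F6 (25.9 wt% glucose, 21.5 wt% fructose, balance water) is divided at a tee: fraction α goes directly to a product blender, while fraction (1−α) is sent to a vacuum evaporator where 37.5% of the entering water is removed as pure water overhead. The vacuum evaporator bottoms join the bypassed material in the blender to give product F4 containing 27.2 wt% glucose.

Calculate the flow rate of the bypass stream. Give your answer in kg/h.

1499 kg/h

All 1978×0.259 = 512.3 kg/h of glucose reaches F4, so F4 = 512.3/0.272 = 1883.5 kg/h and vapour = 94.537 kg/h.
The evaporator receives (1−α)·1978 of feed at 0.526 water and removes 0.375 of that water:
0.375×0.526×(1−α)×1978 = 94.537
(1−α) = 94.537/390.16 = 0.2423;  α = 0.7577.
Bypass flow = 0.7577×1978 = 1498.7 kg/h.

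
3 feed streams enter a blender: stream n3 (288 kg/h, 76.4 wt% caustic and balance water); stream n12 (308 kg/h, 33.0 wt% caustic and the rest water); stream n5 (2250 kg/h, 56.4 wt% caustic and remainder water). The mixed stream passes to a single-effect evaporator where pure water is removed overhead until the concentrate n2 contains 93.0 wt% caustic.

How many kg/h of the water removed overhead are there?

caustic entering = 288×0.764 + 308×0.330 + 2250×0.564 = 1590.7 kg/h.
All caustic reports to n2, so n2 = 1590.7/0.930 = 1710.4 kg/h.
Total feed = 2846 kg/h; overhead = 2846 − 1710.4 = 1135.6 kg/h.

1136 kg/h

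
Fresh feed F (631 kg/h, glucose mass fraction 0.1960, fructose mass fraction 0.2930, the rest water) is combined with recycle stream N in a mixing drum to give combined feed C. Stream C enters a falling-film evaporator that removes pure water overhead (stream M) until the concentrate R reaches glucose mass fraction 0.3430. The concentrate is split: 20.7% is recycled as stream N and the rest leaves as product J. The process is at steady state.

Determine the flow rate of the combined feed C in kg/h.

725.1 kg/h

Overall glucose balance (none leaves overhead): glucose in fresh feed = glucose in product, i.e. 631×0.196 = (1−0.207)·R·0.343.
R = 123.68/(0.343×0.793) = 454.69 kg/h.
Recycle N = 0.207×454.69 = 94.121 kg/h.
Combined feed C = 631 + 94.121 = 725.12 kg/h.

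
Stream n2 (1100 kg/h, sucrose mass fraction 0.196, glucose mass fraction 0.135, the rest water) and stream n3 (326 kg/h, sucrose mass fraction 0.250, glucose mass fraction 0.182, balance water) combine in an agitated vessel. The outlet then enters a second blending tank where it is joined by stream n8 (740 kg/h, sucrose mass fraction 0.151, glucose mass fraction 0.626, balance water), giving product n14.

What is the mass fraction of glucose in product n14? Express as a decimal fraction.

Overall, product flow = 2166 kg/h.
glucose in = 1100×0.135 + 326×0.182 + 740×0.626 = 671.07 kg/h.
glucose fraction in n14 = 0.310.

0.310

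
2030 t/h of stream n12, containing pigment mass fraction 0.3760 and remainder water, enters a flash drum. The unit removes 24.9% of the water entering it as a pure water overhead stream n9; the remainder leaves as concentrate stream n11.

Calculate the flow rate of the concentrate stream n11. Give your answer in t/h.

1715 t/h

water entering = 2030×0.624 = 1266.7 t/h; overhead removed = 0.249×1266.7 = 315.41 t/h.
Concentrate = 2030 − 315.41 = 1714.6 t/h.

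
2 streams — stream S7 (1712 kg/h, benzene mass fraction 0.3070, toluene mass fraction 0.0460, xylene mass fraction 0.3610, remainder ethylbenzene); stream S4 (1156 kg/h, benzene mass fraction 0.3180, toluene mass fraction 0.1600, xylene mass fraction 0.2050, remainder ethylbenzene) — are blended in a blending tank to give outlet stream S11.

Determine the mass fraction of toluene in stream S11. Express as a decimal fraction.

Total flow out = 1712 + 1156 = 2868 kg/h.
toluene in = 1712×0.046 + 1156×0.160 = 263.71 kg/h.
toluene mass fraction in S11 = 263.71/2868 = 0.0919.

0.0919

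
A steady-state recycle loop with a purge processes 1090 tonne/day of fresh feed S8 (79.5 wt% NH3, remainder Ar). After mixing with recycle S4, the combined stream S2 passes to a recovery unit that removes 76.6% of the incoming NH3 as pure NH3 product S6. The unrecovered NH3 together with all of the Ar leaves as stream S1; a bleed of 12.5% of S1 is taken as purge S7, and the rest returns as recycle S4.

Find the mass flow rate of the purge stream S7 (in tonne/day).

Ar enters only via S8 and leaves only via the purge: 1090×0.205 = 0.125×(Ar in S1), and the recovery unit passes all Ar, so Ar in S2 = Ar in S1 = 1787.6 tonne/day.
NH3 in S2: m_A = 1090×0.795 + (1−0.125)·(1−0.766)·m_A, so m_A = 866.55/0.7953 = 1089.7 tonne/day.
S1 = (1−0.766)×1089.7 + 1787.6 = 2042.6 tonne/day.
Purge S7 = 0.125×2042.6 = 255.32 tonne/day.

255.3 tonne/day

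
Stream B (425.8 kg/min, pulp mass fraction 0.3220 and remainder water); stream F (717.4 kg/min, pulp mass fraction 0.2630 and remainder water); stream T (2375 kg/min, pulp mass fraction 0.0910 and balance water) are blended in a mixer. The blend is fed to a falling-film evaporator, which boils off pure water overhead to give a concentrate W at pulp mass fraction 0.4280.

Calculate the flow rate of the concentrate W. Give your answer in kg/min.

1266 kg/min

pulp entering = 425.8×0.322 + 717.4×0.263 + 2375×0.091 = 541.91 kg/min.
All pulp reports to W, so W = 541.91/0.428 = 1266.1 kg/min.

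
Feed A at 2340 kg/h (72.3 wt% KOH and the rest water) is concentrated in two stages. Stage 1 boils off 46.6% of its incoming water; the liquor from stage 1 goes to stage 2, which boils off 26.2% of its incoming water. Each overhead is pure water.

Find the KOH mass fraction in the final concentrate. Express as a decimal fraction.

0.869

water in feed = 2340×0.277 = 648.18 kg/h.
After stage 1: water left = (1−0.466)×648.18 = 346.13; stream total = 2037.9 kg/h.
After stage 2: water left = (1−0.262)×346.13 = 255.44; final concentrate = 1947.3 kg/h.
KOH fraction = 1691.8/1947.3 = 0.869.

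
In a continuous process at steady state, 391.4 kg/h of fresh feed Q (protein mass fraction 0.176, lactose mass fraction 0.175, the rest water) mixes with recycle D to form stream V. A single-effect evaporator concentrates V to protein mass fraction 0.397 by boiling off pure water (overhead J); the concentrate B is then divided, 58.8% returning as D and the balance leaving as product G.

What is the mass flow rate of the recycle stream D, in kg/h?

247.6 kg/h

Overall protein balance (none leaves overhead): protein in fresh feed = protein in product, i.e. 391.4×0.176 = (1−0.588)·B·0.397.
B = 68.886/(0.397×0.412) = 421.16 kg/h.
Recycle D = 0.588×421.16 = 247.64 kg/h.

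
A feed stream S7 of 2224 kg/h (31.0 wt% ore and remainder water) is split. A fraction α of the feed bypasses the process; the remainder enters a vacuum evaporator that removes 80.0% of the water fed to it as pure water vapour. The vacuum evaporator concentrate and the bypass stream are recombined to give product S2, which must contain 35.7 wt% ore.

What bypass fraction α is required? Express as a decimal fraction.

0.761

All 2224×0.310 = 689.44 kg/h of ore reaches S2, so S2 = 689.44/0.357 = 1931.2 kg/h and vapour = 292.8 kg/h.
The evaporator receives (1−α)·2224 of feed at 0.690 water and removes 0.800 of that water:
0.800×0.690×(1−α)×2224 = 292.8
(1−α) = 292.8/1227.6 = 0.2385;  α = 0.7615.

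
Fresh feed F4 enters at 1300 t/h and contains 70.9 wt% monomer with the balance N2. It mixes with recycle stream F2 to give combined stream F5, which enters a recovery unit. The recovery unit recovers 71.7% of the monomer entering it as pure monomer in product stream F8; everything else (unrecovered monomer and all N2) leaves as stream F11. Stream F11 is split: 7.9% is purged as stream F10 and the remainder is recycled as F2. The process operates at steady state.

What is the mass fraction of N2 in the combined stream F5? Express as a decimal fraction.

0.7934

N2 enters only via F4 and leaves only via the purge: 1300×0.291 = 0.079×(N2 in F11), and the recovery unit passes all N2, so N2 in F5 = N2 in F11 = 4788.6 t/h.
monomer in F5: m_A = 1300×0.709 + (1−0.079)·(1−0.717)·m_A, so m_A = 921.7/0.7394 = 1246.6 t/h.
F5 = 1246.6 + 4788.6 = 6035.2 t/h.
N2 fraction in F5 = 4788.6/6035.2 = 0.7934.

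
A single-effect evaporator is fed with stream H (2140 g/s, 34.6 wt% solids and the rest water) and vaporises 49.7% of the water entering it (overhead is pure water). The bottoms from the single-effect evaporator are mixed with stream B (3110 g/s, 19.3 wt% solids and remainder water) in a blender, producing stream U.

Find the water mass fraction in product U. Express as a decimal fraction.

0.706

Vapour removed = 0.497×0.654×2140 = 695.58 g/s; concentrate = 1444.4 g/s.
water reaching the mixer = 703.98 (from concentrate) + 3110×0.807 = 3213.7 g/s.
Product flow = 1444.4 + 3110 = 4554.4 g/s; water fraction = 0.706.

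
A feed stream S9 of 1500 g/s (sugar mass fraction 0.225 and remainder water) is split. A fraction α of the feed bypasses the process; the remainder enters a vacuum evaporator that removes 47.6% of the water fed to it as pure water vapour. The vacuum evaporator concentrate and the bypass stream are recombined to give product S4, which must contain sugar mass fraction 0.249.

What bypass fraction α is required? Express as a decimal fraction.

0.739

All 1500×0.225 = 337.5 g/s of sugar reaches S4, so S4 = 337.5/0.249 = 1355.4 g/s and vapour = 144.58 g/s.
The evaporator receives (1−α)·1500 of feed at 0.775 water and removes 0.476 of that water:
0.476×0.775×(1−α)×1500 = 144.58
(1−α) = 144.58/553.35 = 0.2613;  α = 0.7387.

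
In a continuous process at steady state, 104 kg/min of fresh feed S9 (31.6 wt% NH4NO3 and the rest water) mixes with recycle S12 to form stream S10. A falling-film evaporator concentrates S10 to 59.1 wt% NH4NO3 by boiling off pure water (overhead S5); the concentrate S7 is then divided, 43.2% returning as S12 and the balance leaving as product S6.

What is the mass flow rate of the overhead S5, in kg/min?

48.39 kg/min

Overall NH4NO3 balance (none leaves overhead): NH4NO3 in fresh feed = NH4NO3 in product, i.e. 104×0.316 = (1−0.432)·S7·0.591.
S7 = 32.864/(0.591×0.568) = 97.9 kg/min.
Recycle S12 = 0.432×97.9 = 42.293 kg/min.
Combined feed S10 = 104 + 42.293 = 146.29 kg/min.
Overhead S5 = S10 − S7 = 146.29 − 97.9 = 48.393 kg/min.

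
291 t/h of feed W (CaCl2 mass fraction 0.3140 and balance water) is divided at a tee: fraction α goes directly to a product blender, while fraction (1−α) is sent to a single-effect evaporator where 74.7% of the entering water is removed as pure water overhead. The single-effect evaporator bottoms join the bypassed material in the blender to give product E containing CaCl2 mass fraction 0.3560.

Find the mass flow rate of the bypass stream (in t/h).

224 t/h

All 291×0.314 = 91.374 t/h of CaCl2 reaches E, so E = 91.374/0.356 = 256.67 t/h and vapour = 34.331 t/h.
The evaporator receives (1−α)·291 of feed at 0.686 water and removes 0.747 of that water:
0.747×0.686×(1−α)×291 = 34.331
(1−α) = 34.331/149.12 = 0.2302;  α = 0.7698.
Bypass flow = 0.7698×291 = 224 t/h.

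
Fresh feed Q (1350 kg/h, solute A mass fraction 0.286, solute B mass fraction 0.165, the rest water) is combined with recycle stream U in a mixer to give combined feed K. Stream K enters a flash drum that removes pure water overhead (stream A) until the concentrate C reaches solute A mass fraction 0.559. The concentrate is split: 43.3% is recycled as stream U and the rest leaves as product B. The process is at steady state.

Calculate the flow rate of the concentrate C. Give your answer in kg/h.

1218 kg/h

Overall solute A balance (none leaves overhead): solute A in fresh feed = solute A in product, i.e. 1350×0.286 = (1−0.433)·C·0.559.
C = 386.1/(0.559×0.567) = 1218.2 kg/h.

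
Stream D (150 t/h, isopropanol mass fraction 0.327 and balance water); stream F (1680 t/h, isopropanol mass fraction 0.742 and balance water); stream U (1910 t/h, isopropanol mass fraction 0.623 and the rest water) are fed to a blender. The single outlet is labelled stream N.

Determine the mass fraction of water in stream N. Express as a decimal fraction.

Total flow out = 150 + 1680 + 1910 = 3740 t/h.
water in = 150×0.673 + 1680×0.258 + 1910×0.377 = 1254.5 t/h.
water mass fraction in N = 1254.5/3740 = 0.335.

0.335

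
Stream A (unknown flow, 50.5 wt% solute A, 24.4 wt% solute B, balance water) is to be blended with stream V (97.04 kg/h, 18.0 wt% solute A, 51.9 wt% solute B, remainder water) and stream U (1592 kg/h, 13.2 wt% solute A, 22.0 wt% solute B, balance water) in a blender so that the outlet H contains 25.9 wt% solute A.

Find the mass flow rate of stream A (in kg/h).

Let A be the unknown flow. Total out = 1689 + A.
solute A balance: 227.61 + 0.505·A = 0.259·(1689 + A)
(0.505 − 0.259)·A = 0.259×1689 − 227.61 = 209.85
A = 209.85 / 0.246 = 853.05 kg/h

853 kg/h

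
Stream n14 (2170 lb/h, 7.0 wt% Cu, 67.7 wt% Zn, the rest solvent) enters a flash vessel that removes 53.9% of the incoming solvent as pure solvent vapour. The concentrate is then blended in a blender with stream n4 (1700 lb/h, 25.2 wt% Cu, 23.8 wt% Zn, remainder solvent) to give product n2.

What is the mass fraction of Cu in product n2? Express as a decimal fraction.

Vapour removed = 0.539×0.253×2170 = 295.92 lb/h; concentrate = 1874.1 lb/h.
Cu reaching the mixer = 151.9 (from concentrate) + 1700×0.252 = 580.3 lb/h.
Product flow = 1874.1 + 1700 = 3574.1 lb/h; Cu fraction = 0.1624.

0.1624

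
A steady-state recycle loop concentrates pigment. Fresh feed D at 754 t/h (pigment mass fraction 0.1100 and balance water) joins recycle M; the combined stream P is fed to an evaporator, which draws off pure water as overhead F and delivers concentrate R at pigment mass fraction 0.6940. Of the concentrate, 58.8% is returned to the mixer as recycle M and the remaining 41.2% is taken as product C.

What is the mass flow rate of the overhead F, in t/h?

Overall pigment balance (none leaves overhead): pigment in fresh feed = pigment in product, i.e. 754×0.110 = (1−0.588)·R·0.694.
R = 82.94/(0.694×0.412) = 290.07 t/h.
Recycle M = 0.588×290.07 = 170.56 t/h.
Combined feed P = 754 + 170.56 = 924.56 t/h.
Overhead F = P − R = 924.56 − 290.07 = 634.49 t/h.

634.5 t/h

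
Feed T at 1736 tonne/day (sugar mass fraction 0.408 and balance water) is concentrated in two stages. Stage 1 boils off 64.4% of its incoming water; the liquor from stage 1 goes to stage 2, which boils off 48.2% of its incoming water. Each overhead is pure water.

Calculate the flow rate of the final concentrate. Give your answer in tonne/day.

water in feed = 1736×0.592 = 1027.7 tonne/day.
After stage 1: water left = (1−0.644)×1027.7 = 365.87; stream total = 1074.2 tonne/day.
After stage 2: water left = (1−0.482)×365.87 = 189.52; final concentrate = 897.81 tonne/day.

897.8 tonne/day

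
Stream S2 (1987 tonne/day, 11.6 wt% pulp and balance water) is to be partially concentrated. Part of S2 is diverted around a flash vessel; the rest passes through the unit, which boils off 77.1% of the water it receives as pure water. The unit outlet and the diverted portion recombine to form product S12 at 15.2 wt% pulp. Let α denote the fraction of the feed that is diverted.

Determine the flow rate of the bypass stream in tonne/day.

All 1987×0.116 = 230.49 tonne/day of pulp reaches S12, so S12 = 230.49/0.152 = 1516.4 tonne/day and vapour = 470.61 tonne/day.
The evaporator receives (1−α)·1987 of feed at 0.884 water and removes 0.771 of that water:
0.771×0.884×(1−α)×1987 = 470.61
(1−α) = 470.61/1354.3 = 0.3475;  α = 0.6525.
Bypass flow = 0.6525×1987 = 1296.5 tonne/day.

1297 tonne/day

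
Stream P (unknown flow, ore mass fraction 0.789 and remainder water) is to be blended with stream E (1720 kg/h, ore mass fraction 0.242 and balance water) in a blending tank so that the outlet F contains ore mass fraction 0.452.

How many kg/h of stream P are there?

Let P be the unknown flow. Total out = 1720 + P.
ore balance: 416.24 + 0.789·P = 0.452·(1720 + P)
(0.789 − 0.452)·P = 0.452×1720 − 416.24 = 361.2
P = 361.2 / 0.337 = 1071.8 kg/h

1072 kg/h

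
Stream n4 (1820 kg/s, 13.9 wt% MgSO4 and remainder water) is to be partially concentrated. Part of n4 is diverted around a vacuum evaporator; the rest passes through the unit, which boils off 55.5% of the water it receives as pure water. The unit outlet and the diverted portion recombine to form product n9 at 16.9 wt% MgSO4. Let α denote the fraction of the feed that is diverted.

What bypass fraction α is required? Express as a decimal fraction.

0.629

All 1820×0.139 = 252.98 kg/s of MgSO4 reaches n9, so n9 = 252.98/0.169 = 1496.9 kg/s and vapour = 323.08 kg/s.
The evaporator receives (1−α)·1820 of feed at 0.861 water and removes 0.555 of that water:
0.555×0.861×(1−α)×1820 = 323.08
(1−α) = 323.08/869.7 = 0.3715;  α = 0.6285.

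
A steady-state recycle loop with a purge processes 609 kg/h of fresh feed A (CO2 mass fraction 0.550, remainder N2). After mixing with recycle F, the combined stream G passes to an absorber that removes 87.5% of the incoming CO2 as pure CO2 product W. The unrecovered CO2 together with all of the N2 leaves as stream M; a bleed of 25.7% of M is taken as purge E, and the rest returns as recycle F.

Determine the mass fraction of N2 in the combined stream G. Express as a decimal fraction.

N2 enters only via A and leaves only via the purge: 609×0.450 = 0.257×(N2 in M), and the absorber passes all N2, so N2 in G = N2 in M = 1066.3 kg/h.
CO2 in G: m_A = 609×0.550 + (1−0.257)·(1−0.875)·m_A, so m_A = 334.95/0.9071 = 369.24 kg/h.
G = 369.24 + 1066.3 = 1435.6 kg/h.
N2 fraction in G = 1066.3/1435.6 = 0.743.

0.743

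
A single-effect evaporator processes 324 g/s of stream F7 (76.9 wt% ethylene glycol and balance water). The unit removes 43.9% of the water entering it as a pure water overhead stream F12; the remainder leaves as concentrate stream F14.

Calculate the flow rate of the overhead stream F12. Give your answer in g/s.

32.86 g/s

water entering = 324×0.231 = 74.844 g/s; overhead removed = 0.439×74.844 = 32.857 g/s.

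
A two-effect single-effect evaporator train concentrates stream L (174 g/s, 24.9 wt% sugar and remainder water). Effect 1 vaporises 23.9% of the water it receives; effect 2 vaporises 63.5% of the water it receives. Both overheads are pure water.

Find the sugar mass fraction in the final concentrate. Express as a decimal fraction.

0.544

water in feed = 174×0.751 = 130.67 g/s.
After stage 1: water left = (1−0.239)×130.67 = 99.443; stream total = 142.77 g/s.
After stage 2: water left = (1−0.635)×99.443 = 36.297; final concentrate = 79.623 g/s.
sugar fraction = 43.326/79.623 = 0.544.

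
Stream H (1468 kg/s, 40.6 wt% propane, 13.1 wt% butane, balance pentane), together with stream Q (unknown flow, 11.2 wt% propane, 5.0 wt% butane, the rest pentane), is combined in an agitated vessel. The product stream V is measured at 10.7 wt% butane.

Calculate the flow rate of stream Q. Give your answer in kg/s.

Let Q be the unknown flow. Total out = 1468 + Q.
butane balance: 192.31 + 0.050·Q = 0.107·(1468 + Q)
(0.050 − 0.107)·Q = 0.107×1468 − 192.31 = -35.232
Q = -35.232 / -0.057 = 618.11 kg/s

618.1 kg/s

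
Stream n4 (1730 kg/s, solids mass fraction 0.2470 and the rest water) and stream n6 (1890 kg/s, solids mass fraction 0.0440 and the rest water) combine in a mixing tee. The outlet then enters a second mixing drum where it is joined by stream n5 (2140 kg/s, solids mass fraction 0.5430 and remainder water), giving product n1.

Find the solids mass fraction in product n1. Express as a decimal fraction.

0.2904

Overall, product flow = 5760 kg/s.
solids in = 1730×0.247 + 1890×0.044 + 2140×0.543 = 1672.5 kg/s.
solids fraction in n1 = 0.2904.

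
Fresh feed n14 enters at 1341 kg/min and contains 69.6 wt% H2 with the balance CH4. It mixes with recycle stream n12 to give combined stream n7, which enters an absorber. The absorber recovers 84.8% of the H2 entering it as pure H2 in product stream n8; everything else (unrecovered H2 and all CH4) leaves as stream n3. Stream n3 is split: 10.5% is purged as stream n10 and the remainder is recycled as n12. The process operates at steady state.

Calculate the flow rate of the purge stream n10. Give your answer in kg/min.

424.9 kg/min

CH4 enters only via n14 and leaves only via the purge: 1341×0.304 = 0.105×(CH4 in n3), and the absorber passes all CH4, so CH4 in n7 = CH4 in n3 = 3882.5 kg/min.
H2 in n7: m_A = 1341×0.696 + (1−0.105)·(1−0.848)·m_A, so m_A = 933.34/0.8640 = 1080.3 kg/min.
n3 = (1−0.848)×1080.3 + 3882.5 = 4046.7 kg/min.
Purge n10 = 0.105×4046.7 = 424.91 kg/min.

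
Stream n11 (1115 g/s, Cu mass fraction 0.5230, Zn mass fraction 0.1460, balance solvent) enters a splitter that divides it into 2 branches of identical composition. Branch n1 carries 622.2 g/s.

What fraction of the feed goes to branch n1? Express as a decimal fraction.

0.558

Fraction to n1 = 622.2/1115 = 0.5580.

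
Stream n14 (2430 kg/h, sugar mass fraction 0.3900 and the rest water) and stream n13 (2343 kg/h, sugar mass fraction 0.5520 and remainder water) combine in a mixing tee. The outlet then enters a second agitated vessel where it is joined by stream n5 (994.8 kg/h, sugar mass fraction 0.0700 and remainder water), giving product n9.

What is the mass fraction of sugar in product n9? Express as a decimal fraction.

Overall, product flow = 5767.8 kg/h.
sugar in = 2430×0.390 + 2343×0.552 + 994.8×0.070 = 2310.7 kg/h.
sugar fraction in n9 = 0.4006.

0.4006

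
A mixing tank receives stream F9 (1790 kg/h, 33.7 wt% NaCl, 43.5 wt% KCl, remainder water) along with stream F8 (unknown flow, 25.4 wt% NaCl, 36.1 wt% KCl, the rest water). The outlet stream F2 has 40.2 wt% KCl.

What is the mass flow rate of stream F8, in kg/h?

1441 kg/h

Let F8 be the unknown flow. Total out = 1790 + F8.
KCl balance: 778.65 + 0.361·F8 = 0.402·(1790 + F8)
(0.361 − 0.402)·F8 = 0.402×1790 − 778.65 = -59.07
F8 = -59.07 / -0.041 = 1440.7 kg/h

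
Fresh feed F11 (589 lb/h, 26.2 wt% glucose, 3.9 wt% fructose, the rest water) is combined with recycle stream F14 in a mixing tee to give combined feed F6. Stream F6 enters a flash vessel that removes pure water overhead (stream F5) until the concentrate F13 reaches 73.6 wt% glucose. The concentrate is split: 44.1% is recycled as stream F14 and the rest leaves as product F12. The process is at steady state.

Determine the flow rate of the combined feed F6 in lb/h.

Overall glucose balance (none leaves overhead): glucose in fresh feed = glucose in product, i.e. 589×0.262 = (1−0.441)·F13·0.736.
F13 = 154.32/(0.736×0.559) = 375.08 lb/h.
Recycle F14 = 0.441×375.08 = 165.41 lb/h.
Combined feed F6 = 589 + 165.41 = 754.41 lb/h.

754.4 lb/h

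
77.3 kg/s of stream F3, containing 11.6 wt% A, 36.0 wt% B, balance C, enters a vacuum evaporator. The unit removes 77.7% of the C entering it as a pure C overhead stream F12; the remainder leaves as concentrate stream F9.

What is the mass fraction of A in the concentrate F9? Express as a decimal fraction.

0.196

A is not removed: 77.3×0.116 = 8.9668 kg/s of A enters F9.
C entering = 77.3×0.524 = 40.505 kg/s; overhead removed = 0.777×40.505 = 31.473 kg/s.
Concentrate = 77.3 − 31.473 = 45.827 kg/s.
Mass fraction = 8.9668/45.827 = 0.196.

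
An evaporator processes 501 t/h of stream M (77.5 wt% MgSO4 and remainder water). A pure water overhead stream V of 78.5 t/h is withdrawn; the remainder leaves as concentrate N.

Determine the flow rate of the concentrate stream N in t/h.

422.5 t/h

Concentrate = 501 − 78.5 = 422.5 t/h.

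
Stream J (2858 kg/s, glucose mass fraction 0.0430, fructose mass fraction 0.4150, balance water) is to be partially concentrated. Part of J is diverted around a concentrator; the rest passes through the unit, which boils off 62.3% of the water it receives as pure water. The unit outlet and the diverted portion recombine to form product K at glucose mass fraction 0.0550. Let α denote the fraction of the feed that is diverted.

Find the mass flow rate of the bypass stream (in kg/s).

1011 kg/s

All 2858×0.043 = 122.89 kg/s of glucose reaches K, so K = 122.89/0.055 = 2234.4 kg/s and vapour = 623.56 kg/s.
The evaporator receives (1−α)·2858 of feed at 0.542 water and removes 0.623 of that water:
0.623×0.542×(1−α)×2858 = 623.56
(1−α) = 623.56/965.05 = 0.6461;  α = 0.3539.
Bypass flow = 0.3539×2858 = 1011.3 kg/s.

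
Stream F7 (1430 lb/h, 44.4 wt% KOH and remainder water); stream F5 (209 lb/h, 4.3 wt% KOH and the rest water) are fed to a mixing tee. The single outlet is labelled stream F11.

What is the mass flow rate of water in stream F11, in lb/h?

water out = water in = 1430×0.556 + 209×0.957 = 995.09 lb/h.

995.1 lb/h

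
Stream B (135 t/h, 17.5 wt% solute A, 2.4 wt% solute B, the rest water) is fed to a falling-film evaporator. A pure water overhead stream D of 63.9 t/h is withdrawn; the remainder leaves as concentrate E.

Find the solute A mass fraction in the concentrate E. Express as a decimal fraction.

solute A is not removed: 135×0.175 = 23.625 t/h of solute A enters E.
Concentrate = 135 − 63.9 = 71.1 t/h.
Mass fraction = 23.625/71.1 = 0.3323.

0.3323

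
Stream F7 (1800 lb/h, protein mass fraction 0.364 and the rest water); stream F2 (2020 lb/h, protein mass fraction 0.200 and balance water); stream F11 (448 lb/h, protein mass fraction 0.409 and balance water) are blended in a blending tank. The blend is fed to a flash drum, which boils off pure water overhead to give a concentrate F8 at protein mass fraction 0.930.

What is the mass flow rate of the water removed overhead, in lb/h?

2932 lb/h

protein entering = 1800×0.364 + 2020×0.200 + 448×0.409 = 1242.4 lb/h.
All protein reports to F8, so F8 = 1242.4/0.930 = 1335.9 lb/h.
Total feed = 4268 lb/h; overhead = 4268 − 1335.9 = 2932.1 lb/h.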